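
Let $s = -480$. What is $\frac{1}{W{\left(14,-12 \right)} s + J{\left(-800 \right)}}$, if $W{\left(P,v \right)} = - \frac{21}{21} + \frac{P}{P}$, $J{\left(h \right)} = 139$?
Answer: $\frac{1}{139} \approx 0.0071942$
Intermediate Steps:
$W{\left(P,v \right)} = 0$ ($W{\left(P,v \right)} = \left(-21\right) \frac{1}{21} + 1 = -1 + 1 = 0$)
$\frac{1}{W{\left(14,-12 \right)} s + J{\left(-800 \right)}} = \frac{1}{0 \left(-480\right) + 139} = \frac{1}{0 + 139} = \frac{1}{139}$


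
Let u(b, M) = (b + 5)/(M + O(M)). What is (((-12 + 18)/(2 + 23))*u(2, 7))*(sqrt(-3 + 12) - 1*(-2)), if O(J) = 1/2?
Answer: 28/25 ≈ 1.1200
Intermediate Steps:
O(J) = 1/2
u(b, M) = (5 + b)/(1/2 + M) (u(b, M) = (b + 5)/(M + 1/2) = (5 + b)/(1/2 + M))
(((-12 + 18)/(2 + 23))*u(2, 7))*(sqrt(-3 + 12) - 1*(-2)) = (((-12 + 18)/(2 + 23))*(2*(5 + 2)/(1 + 2*7)))*(sqrt(-3 + 12) - 1*(-2)) = ((6/25)*(2*7/(1 + 14)))*(sqrt(9) + 2) = ((6*(1/25))*(2*7/15))*(3 + 2) = (6*(2*(1/15)*7)/25)*5 = ((6/25)*(14/15))*5 = (28/125)*5 = 28/25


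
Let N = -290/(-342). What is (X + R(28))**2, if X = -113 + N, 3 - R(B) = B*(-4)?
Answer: 237169/29241 ≈ 8.1108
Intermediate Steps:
R(B) = 3 + 4*B (R(B) = 3 - B*(-4) = 3 - (-4)*B = 3 + 4*B)
N = 145/171 (N = -290*(-1/342) = 145/171 ≈ 0.84795)
X = -19178/171 (X = -113 + 145/171 = -19178/171 ≈ -112.15)
(X + R(28))**2 = (-19178/171 + (3 + 4*28))**2 = (-19178/171 + (3 + 112))**2 = (-19178/171 + 115)**2 = (487/171)**2 = 237169/29241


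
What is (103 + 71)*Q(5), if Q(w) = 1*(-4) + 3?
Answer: -174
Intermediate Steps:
Q(w) = -1 (Q(w) = -4 + 3 = -1)
(103 + 71)*Q(5) = (103 + 71)*(-1) = 174*(-1) = -174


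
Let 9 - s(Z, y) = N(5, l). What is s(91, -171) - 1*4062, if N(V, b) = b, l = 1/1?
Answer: -4054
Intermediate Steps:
l = 1
s(Z, y) = 8 (s(Z, y) = 9 - 1*1 = 9 - 1 = 8)
s(91, -171) - 1*4062 = 8 - 1*4062 = 8 - 4062 = -4054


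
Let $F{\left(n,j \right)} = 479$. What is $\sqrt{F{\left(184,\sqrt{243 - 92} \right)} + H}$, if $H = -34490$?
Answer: $3 i \sqrt{3779} \approx 184.42 i$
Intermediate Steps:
$\sqrt{F{\left(184,\sqrt{243 - 92} \right)} + H} = \sqrt{479 - 34490} = \sqrt{-34011} = 3 i \sqrt{3779}$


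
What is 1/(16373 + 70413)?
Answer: 1/86786 ≈ 1.1523e-5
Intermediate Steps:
1/(16373 + 70413) = 1/86786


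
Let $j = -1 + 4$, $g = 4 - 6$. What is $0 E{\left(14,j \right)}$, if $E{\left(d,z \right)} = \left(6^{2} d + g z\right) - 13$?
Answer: $0$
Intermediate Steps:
$g = -2$
$j = 3$
$E{\left(d,z \right)} = -13 - 2 z + 36 d$ ($E{\left(d,z \right)} = \left(6^{2} d - 2 z\right) - 13 = \left(36 d - 2 z\right) - 13 = \left(- 2 z + 36 d\right) - 13 = -13 - 2 z + 36 d$)
$0 E{\left(14,j \right)} = 0 \left(-13 - 6 + 36 \cdot 14\right) = 0 \left(-13 - 6 + 504\right) = 0 \cdot 485 = 0$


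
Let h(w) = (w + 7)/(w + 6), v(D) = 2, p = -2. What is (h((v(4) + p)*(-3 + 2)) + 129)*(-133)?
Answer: -103873/6 ≈ -17312.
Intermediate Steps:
h(w) = (7 + w)/(6 + w)
(h((v(4) + p)*(-3 + 2)) + 129)*(-133) = ((7 + (2 - 2)*(-3 + 2))/(6 + (2 - 2)*(-3 + 2)) + 129)*(-133) = ((7 + 0*(-1))/(6 + 0*(-1)) + 129)*(-133) = ((7 + 0)/(6 + 0) + 129)*(-133) = (7/6 + 129)*(-133) = (781/6)*(-133) = -103873/6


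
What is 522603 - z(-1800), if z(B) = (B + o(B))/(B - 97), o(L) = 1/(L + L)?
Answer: 3568953927599/6829200 ≈ 5.2260e+5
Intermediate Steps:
o(L) = 1/(2*L)
z(B) = (B + 1/(2*B))/(-97 + B) (z(B) = (B + 1/(2*B))/(B - 97) = (B + 1/(2*B))/(-97 + B))
522603 - z(-1800) = 522603 - (½ + (-1800)²)/((-1800)*(-97 - 1800)) = 522603 - (-1)*(½ + 3240000)/(1800*(-1897)) = 522603 - (-1)*(-1)*6480001/(1800*1897*2) = 522603 - 1*6480001/6829200 = 522603 - 6480001/6829200 = 3568953927599/6829200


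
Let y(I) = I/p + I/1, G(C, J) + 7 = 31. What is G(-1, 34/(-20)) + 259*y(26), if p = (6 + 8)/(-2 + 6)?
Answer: 8682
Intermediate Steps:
p = 7/2 (p = 14/4 = 14*(1/4) = 7/2 ≈ 3.5000)
G(C, J) = 24 (G(C, J) = -7 + 31 = 24)
y(I) = 9*I/7 (y(I) = I/(7/2) + I/1 = I*(2/7) + I*1 = 2*I/7 + I = 9*I/7)
G(-1, 34/(-20)) + 259*y(26) = 24 + 259*((9/7)*26) = 24 + 259*(234/7) = 24 + 8658 = 8682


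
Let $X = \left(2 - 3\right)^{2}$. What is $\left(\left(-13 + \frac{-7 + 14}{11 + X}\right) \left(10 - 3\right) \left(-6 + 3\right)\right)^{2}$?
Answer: $\frac{1087849}{16} \approx 67991.0$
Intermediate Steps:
$X = 1$ ($X = \left(-1\right)^{2} = 1$)
$\left(\left(-13 + \frac{-7 + 14}{11 + X}\right) \left(10 - 3\right) \left(-6 + 3\right)\right)^{2} = \left(\left(-13 + \frac{-7 + 14}{11 + 1}\right) \left(10 - 3\right) \left(-6 + 3\right)\right)^{2} = \left(\left(-13 + \frac{7}{12}\right) 7 \left(-3\right)\right)^{2} = \left(\left(-13 + 7 \cdot \frac{1}{12}\right) \left(-21\right)\right)^{2} = \left(\left(-13 + \frac{7}{12}\right) \left(-21\right)\right)^{2} = \left(\left(- \frac{149}{12}\right) \left(-21\right)\right)^{2} = \left(\frac{1043}{4}\right)^{2} = \frac{1087849}{16}$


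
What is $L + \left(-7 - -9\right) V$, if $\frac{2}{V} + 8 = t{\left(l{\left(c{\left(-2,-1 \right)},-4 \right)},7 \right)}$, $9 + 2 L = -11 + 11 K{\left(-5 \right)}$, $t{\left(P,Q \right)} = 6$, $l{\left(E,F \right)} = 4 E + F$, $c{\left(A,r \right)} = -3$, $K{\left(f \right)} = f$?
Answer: $- \frac{79}{2} \approx -39.5$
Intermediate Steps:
$l{\left(E,F \right)} = F + 4 E$
$L = - \frac{75}{2}$ ($L = - \frac{9}{2} + \frac{-11 + 11 \left(-5\right)}{2} = - \frac{9}{2} + \frac{-11 - 55}{2} = - \frac{9}{2} + \frac{1}{2} \left(-66\right) = - \frac{9}{2} - 33 = - \frac{75}{2} \approx -37.5$)
$V = -1$ ($V = \frac{2}{-8 + 6} = \frac{2}{-2} = 2 \left(- \frac{1}{2}\right) = -1$)
$L + \left(-7 - -9\right) V = - \frac{75}{2} + \left(-7 - -9\right) \left(-1\right) = - \frac{75}{2} + \left(-7 + 9\right) \left(-1\right) = - \frac{75}{2} + 2 \left(-1\right) = - \frac{75}{2} - 2 = - \frac{79}{2}$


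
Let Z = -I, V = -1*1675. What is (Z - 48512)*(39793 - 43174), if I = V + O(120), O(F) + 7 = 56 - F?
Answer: 158115846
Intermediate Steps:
O(F) = 49 - F (O(F) = -7 + (56 - F) = 49 - F)
V = -1675
I = -1746 (I = -1675 + (49 - 1*120) = -1675 + (49 - 120) = -1675 - 71 = -1746)
Z = 1746 (Z = -1*(-1746) = 1746)
(Z - 48512)*(39793 - 43174) = (1746 - 48512)*(39793 - 43174) = -46766*(-3381) = 158115846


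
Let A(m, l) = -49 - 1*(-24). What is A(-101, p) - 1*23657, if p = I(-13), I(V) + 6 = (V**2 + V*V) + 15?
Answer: -23682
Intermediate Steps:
I(V) = 9 + 2*V**2 (I(V) = -6 + ((V**2 + V*V) + 15) = -6 + ((V**2 + V**2) + 15) = -6 + (2*V**2 + 15) = -6 + (15 + 2*V**2) = 9 + 2*V**2)
p = 347 (p = 9 + 2*(-13)**2 = 9 + 2*169 = 9 + 338 = 347)
A(m, l) = -25 (A(m, l) = -49 + 24 = -25)
A(-101, p) - 1*23657 = -25 - 1*23657 = -25 - 23657 = -23682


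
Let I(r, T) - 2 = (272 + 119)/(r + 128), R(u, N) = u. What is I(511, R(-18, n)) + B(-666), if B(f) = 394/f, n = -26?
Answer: 15922/7881 ≈ 2.0203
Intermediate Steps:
I(r, T) = 2 + 391/(128 + r) (I(r, T) = 2 + (272 + 119)/(r + 128) = 2 + 391/(128 + r))
I(511, R(-18, n)) + B(-666) = (647 + 2*511)/(128 + 511) + 394/(-666) = (647 + 1022)/639 + 394*(-1/666) = (1/639)*1669 - 197/333 = 1669/639 - 197/333 = 15922/7881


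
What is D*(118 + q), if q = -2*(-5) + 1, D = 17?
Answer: 2193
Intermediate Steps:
q = 11 (q = 10 + 1 = 11)
D*(118 + q) = 17*(118 + 11) = 17*129 = 2193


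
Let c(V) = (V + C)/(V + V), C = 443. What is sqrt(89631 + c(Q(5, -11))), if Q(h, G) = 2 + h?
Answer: 3*sqrt(488166)/7 ≈ 299.44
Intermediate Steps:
c(V) = (443 + V)/(2*V) (c(V) = (V + 443)/(V + V) = (443 + V)/((2*V)) = (443 + V)*(1/(2*V)) = (443 + V)/(2*V))
sqrt(89631 + c(Q(5, -11))) = sqrt(89631 + (443 + (2 + 5))/(2*(2 + 5))) = sqrt(89631 + (1/2)*(443 + 7)/7) = sqrt(89631 + (1/2)*(1/7)*450) = sqrt(89631 + 225/7) = sqrt(627642/7) = 3*sqrt(488166)/7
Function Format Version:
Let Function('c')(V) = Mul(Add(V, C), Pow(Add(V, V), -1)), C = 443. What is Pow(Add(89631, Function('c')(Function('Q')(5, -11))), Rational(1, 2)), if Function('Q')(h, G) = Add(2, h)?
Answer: Mul(Rational(3, 7), Pow(488166, Rational(1, 2))) ≈ 299.44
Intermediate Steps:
Function('c')(V) = Mul(Rational(1, 2), Pow(V, -1), Add(443, V)) (Function('c')(V) = Mul(Add(V, 443), Pow(Add(V, V), -1)) = Mul(Add(443, V), Pow(Mul(2, V), -1)) = Mul(Add(443, V), Mul(Rational(1, 2), Pow(V, -1))) = Mul(Rational(1, 2), Pow(V, -1), Add(443, V)))
Pow(Add(89631, Function('c')(Function('Q')(5, -11))), Rational(1, 2)) = Pow(Add(89631, Mul(Rational(1, 2), Pow(Add(2, 5), -1), Add(443, Add(2, 5)))), Rational(1, 2)) = Pow(Add(89631, Mul(Rational(1, 2), Pow(7, -1), Add(443, 7))), Rational(1, 2)) = Pow(Add(89631, Mul(Rational(1, 2), Rational(1, 7), 450)), Rational(1, 2)) = Pow(Add(89631, Rational(225, 7)), Rational(1, 2)) = Pow(Rational(627642, 7), Rational(1, 2)) = Mul(Rational(3, 7), Pow(488166, Rational(1, 2)))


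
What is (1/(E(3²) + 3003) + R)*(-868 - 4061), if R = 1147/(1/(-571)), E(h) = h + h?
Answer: 61335504956/19 ≈ 3.2282e+9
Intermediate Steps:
E(h) = 2*h
R = -654937 (R = 1147/(-1/571) = 1147*(-571) = -654937)
(1/(E(3²) + 3003) + R)*(-868 - 4061) = (1/(2*3² + 3003) - 654937)*(-868 - 4061) = (1/(2*9 + 3003) - 654937)*(-4929) = (1/(18 + 3003) - 654937)*(-4929) = (1/3021 - 654937)*(-4929) = -1978564676/3021*(-4929) = 61335504956/19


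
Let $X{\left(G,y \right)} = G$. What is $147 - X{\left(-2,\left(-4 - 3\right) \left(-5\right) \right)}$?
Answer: $149$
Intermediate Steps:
$147 - X{\left(-2,\left(-4 - 3\right) \left(-5\right) \right)} = 147 - -2 = 147 + 2 = 149$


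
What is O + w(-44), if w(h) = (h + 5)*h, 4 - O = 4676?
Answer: -2956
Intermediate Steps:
O = -4672 (O = 4 - 1*4676 = 4 - 4676 = -4672)
w(h) = h*(5 + h) (w(h) = (5 + h)*h = h*(5 + h))
O + w(-44) = -4672 - 44*(5 - 44) = -4672 - 44*(-39) = -4672 + 1716 = -2956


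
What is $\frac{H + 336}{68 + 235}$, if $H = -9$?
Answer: $\frac{109}{101} \approx 1.0792$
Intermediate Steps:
$\frac{H + 336}{68 + 235} = \frac{-9 + 336}{68 + 235} = \frac{327}{303} = 327 \cdot \frac{1}{303} = \frac{109}{101}$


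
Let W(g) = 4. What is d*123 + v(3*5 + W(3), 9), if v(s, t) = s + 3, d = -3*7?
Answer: -2561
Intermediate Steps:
d = -21
v(s, t) = 3 + s
d*123 + v(3*5 + W(3), 9) = -21*123 + (3 + (3*5 + 4)) = -2583 + (3 + (15 + 4)) = -2583 + (3 + 19) = -2583 + 22 = -2561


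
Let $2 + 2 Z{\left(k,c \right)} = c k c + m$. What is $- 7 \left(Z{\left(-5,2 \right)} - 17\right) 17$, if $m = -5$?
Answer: $\frac{7259}{2} \approx 3629.5$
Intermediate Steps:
$Z{\left(k,c \right)} = - \frac{7}{2} + \frac{k c^{2}}{2}$ ($Z{\left(k,c \right)} = -1 + \frac{c k c - 5}{2} = -1 + \frac{k c^{2} - 5}{2} = -1 + \frac{-5 + k c^{2}}{2} = -1 + \left(- \frac{5}{2} + \frac{k c^{2}}{2}\right) = - \frac{7}{2} + \frac{k c^{2}}{2}$)
$- 7 \left(Z{\left(-5,2 \right)} - 17\right) 17 = - 7 \left(\left(- \frac{7}{2} + \frac{1}{2} \left(-5\right) 2^{2}\right) - 17\right) 17 = - 7 \left(\left(- \frac{7}{2} + \frac{1}{2} \left(-5\right) 4\right) - 17\right) 17 = - 7 \left(\left(- \frac{7}{2} - 10\right) - 17\right) 17 = - 7 \left(- \frac{27}{2} - 17\right) 17 = \left(-7\right) \left(- \frac{61}{2}\right) 17 = \frac{427}{2} \cdot 17 = \frac{7259}{2}$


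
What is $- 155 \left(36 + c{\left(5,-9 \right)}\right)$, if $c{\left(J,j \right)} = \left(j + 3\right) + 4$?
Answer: $-5270$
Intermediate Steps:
$c{\left(J,j \right)} = 7 + j$ ($c{\left(J,j \right)} = \left(3 + j\right) + 4 = 7 + j$)
$- 155 \left(36 + c{\left(5,-9 \right)}\right) = - 155 \left(36 + \left(7 - 9\right)\right) = - 155 \left(36 - 2\right) = \left(-155\right) 34 = -5270$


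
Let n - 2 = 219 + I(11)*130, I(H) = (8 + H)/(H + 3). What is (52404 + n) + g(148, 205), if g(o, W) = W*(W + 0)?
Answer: 663785/7 ≈ 94826.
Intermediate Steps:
I(H) = (8 + H)/(3 + H)
g(o, W) = W² (g(o, W) = W*W = W²)
n = 2782/7 (n = 2 + (219 + ((8 + 11)/(3 + 11))*130) = 2 + (219 + (19/14)*130) = 2 + (219 + 1235/7) = 2 + 2768/7 = 2782/7 ≈ 397.43)
(52404 + n) + g(148, 205) = (52404 + 2782/7) + 205² = 369610/7 + 42025 = 663785/7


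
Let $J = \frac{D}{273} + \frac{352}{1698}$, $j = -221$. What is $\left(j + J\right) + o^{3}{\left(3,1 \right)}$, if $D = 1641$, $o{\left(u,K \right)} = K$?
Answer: $- \frac{16516561}{77259} \approx -213.78$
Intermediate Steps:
$J = \frac{480419}{77259}$ ($J = \frac{1641}{273} + \frac{352}{1698} = 1641 \cdot \frac{1}{273} + 352 \cdot \frac{1}{1698} = \frac{547}{91} + \frac{176}{849} = \frac{480419}{77259} \approx 6.2183$)
$\left(j + J\right) + o^{3}{\left(3,1 \right)} = \left(-221 + \frac{480419}{77259}\right) + 1^{3} = - \frac{16593820}{77259} + 1 = - \frac{16516561}{77259}$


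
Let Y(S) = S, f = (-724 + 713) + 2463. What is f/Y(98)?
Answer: 1226/49 ≈ 25.020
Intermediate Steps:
f = 2452 (f = -11 + 2463 = 2452)
f/Y(98) = 2452/98 = 2452*(1/98) = 1226/49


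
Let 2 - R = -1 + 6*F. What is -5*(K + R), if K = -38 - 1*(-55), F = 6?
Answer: 80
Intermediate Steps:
K = 17 (K = -38 + 55 = 17)
R = -33 (R = 2 - (-1 + 6*6) = 2 - (-1 + 36) = 2 - 1*35 = 2 - 35 = -33)
-5*(K + R) = -5*(17 - 33) = -5*(-16) = 80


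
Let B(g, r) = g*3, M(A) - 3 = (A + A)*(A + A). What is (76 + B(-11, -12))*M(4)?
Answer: 2881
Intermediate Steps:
M(A) = 3 + 4*A² (M(A) = 3 + (A + A)*(A + A) = 3 + (2*A)*(2*A) = 3 + 4*A²)
B(g, r) = 3*g
(76 + B(-11, -12))*M(4) = (76 + 3*(-11))*(3 + 4*4²) = (76 - 33)*(3 + 4*16) = 43*(3 + 64) = 43*67 = 2881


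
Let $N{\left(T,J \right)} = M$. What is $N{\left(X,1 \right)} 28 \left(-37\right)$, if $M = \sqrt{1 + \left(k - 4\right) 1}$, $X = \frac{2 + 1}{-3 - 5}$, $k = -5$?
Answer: $- 2072 i \sqrt{2} \approx - 2930.3 i$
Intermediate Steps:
$X = - \frac{3}{8}$ ($X = \frac{3}{-8} = 3 \left(- \frac{1}{8}\right) = - \frac{3}{8} \approx -0.375$)
$M = 2 i \sqrt{2}$ ($M = \sqrt{1 + \left(-5 - 4\right) 1} = \sqrt{1 - 9} = \sqrt{-8} = 2 i \sqrt{2} \approx 2.8284 i$)
$N{\left(T,J \right)} = 2 i \sqrt{2}$
$N{\left(X,1 \right)} 28 \left(-37\right) = 2 i \sqrt{2} \cdot 28 \left(-37\right) = 56 i \sqrt{2} \left(-37\right) = - 2072 i \sqrt{2}$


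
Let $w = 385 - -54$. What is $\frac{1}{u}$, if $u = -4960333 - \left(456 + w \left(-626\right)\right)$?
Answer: $- \frac{1}{4685975} \approx -2.134 \cdot 10^{-7}$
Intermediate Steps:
$w = 439$ ($w = 385 + 54 = 439$)
$u = -4685975$ ($u = -4960333 - \left(456 + 439 \left(-626\right)\right) = -4960333 - \left(456 - 274814\right) = -4960333 - -274358 = -4960333 + 274358 = -4685975$)
$\frac{1}{u} = \frac{1}{-4685975} = - \frac{1}{4685975}$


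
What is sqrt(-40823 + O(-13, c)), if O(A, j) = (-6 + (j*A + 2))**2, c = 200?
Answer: sqrt(6739993) ≈ 2596.1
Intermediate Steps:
O(A, j) = (-4 + A*j)**2 (O(A, j) = (-6 + (A*j + 2))**2 = (-6 + (2 + A*j))**2 = (-4 + A*j)**2)
sqrt(-40823 + O(-13, c)) = sqrt(-40823 + (-4 - 13*200)**2) = sqrt(-40823 + (-4 - 2600)**2) = sqrt(-40823 + (-2604)**2) = sqrt(-40823 + 6780816) = sqrt(6739993)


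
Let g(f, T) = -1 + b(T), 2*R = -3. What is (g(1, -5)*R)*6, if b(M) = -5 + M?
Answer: 99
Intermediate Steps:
R = -3/2 (R = (½)*(-3) = -3/2 ≈ -1.5000)
g(f, T) = -6 + T (g(f, T) = -1 + (-5 + T) = -6 + T)
(g(1, -5)*R)*6 = ((-6 - 5)*(-3/2))*6 = -11*(-3/2)*6 = (33/2)*6 = 99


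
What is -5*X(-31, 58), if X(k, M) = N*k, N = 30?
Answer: 4650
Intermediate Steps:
X(k, M) = 30*k
-5*X(-31, 58) = -150*(-31) = -5*(-930) = 4650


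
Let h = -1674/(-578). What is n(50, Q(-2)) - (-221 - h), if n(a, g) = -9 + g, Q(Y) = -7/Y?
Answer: 126233/578 ≈ 218.40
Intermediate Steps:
h = 837/289 (h = -1674*(-1/578) = 837/289 ≈ 2.8962)
n(50, Q(-2)) - (-221 - h) = (-9 - 7/(-2)) - (-221 - 1*837/289) = (-9 - 7*(-½)) - (-221 - 837/289) = (-9 + 7/2) - 1*(-64706/289) = -11/2 + 64706/289 = 126233/578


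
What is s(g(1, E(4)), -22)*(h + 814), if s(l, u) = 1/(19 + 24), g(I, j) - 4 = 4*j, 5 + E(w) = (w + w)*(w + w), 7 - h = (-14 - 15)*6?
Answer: 995/43 ≈ 23.140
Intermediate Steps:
h = 181 (h = 7 - (-14 - 15)*6 = 7 - (-29)*6 = 7 - 1*(-174) = 7 + 174 = 181)
E(w) = -5 + 4*w² (E(w) = -5 + (w + w)*(w + w) = -5 + (2*w)*(2*w) = -5 + 4*w²)
g(I, j) = 4 + 4*j
s(l, u) = 1/43
s(g(1, E(4)), -22)*(h + 814) = (181 + 814)/43 = (1/43)*995 = 995/43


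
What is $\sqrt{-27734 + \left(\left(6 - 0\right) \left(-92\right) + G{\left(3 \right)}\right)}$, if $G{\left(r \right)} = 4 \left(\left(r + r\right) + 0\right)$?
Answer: $i \sqrt{28262} \approx 168.11 i$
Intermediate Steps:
$G{\left(r \right)} = 8 r$ ($G{\left(r \right)} = 4 \left(2 r + 0\right) = 4 \cdot 2 r = 8 r$)
$\sqrt{-27734 + \left(\left(6 - 0\right) \left(-92\right) + G{\left(3 \right)}\right)} = \sqrt{-27734 + \left(\left(6 - 0\right) \left(-92\right) + 8 \cdot 3\right)} = \sqrt{-27734 + \left(\left(6 + 0\right) \left(-92\right) + 24\right)} = \sqrt{-27734 + \left(6 \left(-92\right) + 24\right)} = \sqrt{-27734 + \left(-552 + 24\right)} = \sqrt{-27734 - 528} = \sqrt{-28262} = i \sqrt{28262}$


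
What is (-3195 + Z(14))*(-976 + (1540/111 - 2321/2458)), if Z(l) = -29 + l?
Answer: 140577776465/45473 ≈ 3.0915e+6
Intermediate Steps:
(-3195 + Z(14))*(-976 + (1540/111 - 2321/2458)) = (-3195 + (-29 + 14))*(-976 + (1540/111 - 2321/2458)) = (-3195 - 15)*(-976 + (1540*(1/111) - 2321*1/2458)) = -3210*(-976 + (1540/111 - 2321/2458)) = -3210*(-976 + 3527689/272838) = -3210*(-262762199/272838) = 140577776465/45473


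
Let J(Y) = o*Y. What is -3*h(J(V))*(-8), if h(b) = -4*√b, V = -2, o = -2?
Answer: -192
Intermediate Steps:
J(Y) = -2*Y
-3*h(J(V))*(-8) = -(-12)*√(-2*(-2))*(-8) = -(-12)*√4*(-8) = -(-12)*2*(-8) = -3*(-8)*(-8) = 24*(-8) = -192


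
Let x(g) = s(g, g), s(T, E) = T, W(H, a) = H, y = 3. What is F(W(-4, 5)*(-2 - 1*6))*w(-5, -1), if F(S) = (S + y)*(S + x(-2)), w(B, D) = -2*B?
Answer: 10500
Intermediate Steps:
x(g) = g
F(S) = (-2 + S)*(3 + S) (F(S) = (S + 3)*(S - 2) = (3 + S)*(-2 + S) = (-2 + S)*(3 + S))
F(W(-4, 5)*(-2 - 1*6))*w(-5, -1) = (-6 - 4*(-2 - 1*6) + (-4*(-2 - 1*6))**2)*(-2*(-5)) = (-6 - 4*(-2 - 6) + (-4*(-2 - 6))**2)*10 = (-6 - 4*(-8) + (-4*(-8))**2)*10 = (-6 + 32 + 32**2)*10 = (-6 + 32 + 1024)*10 = 1050*10 = 10500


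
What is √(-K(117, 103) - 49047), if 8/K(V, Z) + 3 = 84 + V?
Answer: I*√53412227/33 ≈ 221.47*I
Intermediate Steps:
K(V, Z) = 8/(81 + V) (K(V, Z) = 8/(-3 + (84 + V)) = 8/(81 + V))
√(-K(117, 103) - 49047) = √(-8/(81 + 117) - 49047) = √(-8/198 - 49047) = √(-1*4/99 - 49047) = √(-4/99 - 49047) = √(-4855657/99) = I*√53412227/33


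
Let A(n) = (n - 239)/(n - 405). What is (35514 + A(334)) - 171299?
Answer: -9640830/71 ≈ -1.3579e+5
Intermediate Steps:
A(n) = (-239 + n)/(-405 + n)
(35514 + A(334)) - 171299 = (35514 + (-239 + 334)/(-405 + 334)) - 171299 = (35514 + 95/(-71)) - 171299 = (35514 - 1/71*95) - 171299 = (35514 - 95/71) - 171299 = 2521399/71 - 171299 = -9640830/71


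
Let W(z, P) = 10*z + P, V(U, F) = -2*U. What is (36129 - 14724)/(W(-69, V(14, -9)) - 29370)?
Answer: -21405/30088 ≈ -0.71141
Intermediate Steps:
W(z, P) = P + 10*z
(36129 - 14724)/(W(-69, V(14, -9)) - 29370) = (36129 - 14724)/((-2*14 + 10*(-69)) - 29370) = 21405/((-28 - 690) - 29370) = 21405/(-718 - 29370) = 21405/(-30088) = 21405*(-1/30088) = -21405/30088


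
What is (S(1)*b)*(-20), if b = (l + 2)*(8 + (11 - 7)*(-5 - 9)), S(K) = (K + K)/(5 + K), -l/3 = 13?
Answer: -11840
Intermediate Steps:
l = -39 (l = -3*13 = -39)
S(K) = 2*K/(5 + K) (S(K) = (2*K)/(5 + K) = 2*K/(5 + K))
b = 1776 (b = (-39 + 2)*(8 + (11 - 7)*(-5 - 9)) = -37*(8 + 4*(-14)) = -37*(8 - 56) = -37*(-48) = 1776)
(S(1)*b)*(-20) = ((2*1/(5 + 1))*1776)*(-20) = ((2*1/6)*1776)*(-20) = ((2*1*(⅙))*1776)*(-20) = ((⅓)*1776)*(-20) = 592*(-20) = -11840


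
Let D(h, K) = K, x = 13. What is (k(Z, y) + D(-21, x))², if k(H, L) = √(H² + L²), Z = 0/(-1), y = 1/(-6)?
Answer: 6241/36 ≈ 173.36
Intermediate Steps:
y = -⅙ ≈ -0.16667
Z = 0 (Z = 0*(-1) = 0)
(k(Z, y) + D(-21, x))² = (√(0² + (-⅙)²) + 13)² = (√(0 + 1/36) + 13)² = (√(1/36) + 13)² = (⅙ + 13)² = (79/6)² = 6241/36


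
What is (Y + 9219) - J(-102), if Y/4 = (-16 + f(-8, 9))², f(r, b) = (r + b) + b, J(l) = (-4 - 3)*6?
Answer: 9405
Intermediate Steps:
J(l) = -42 (J(l) = -7*6 = -42)
f(r, b) = r + 2*b (f(r, b) = (b + r) + b = r + 2*b)
Y = 144 (Y = 4*(-16 + (-8 + 2*9))² = 4*(-16 + (-8 + 18))² = 4*(-16 + 10)² = 4*(-6)² = 4*36 = 144)
(Y + 9219) - J(-102) = (144 + 9219) - 1*(-42) = 9363 + 42 = 9405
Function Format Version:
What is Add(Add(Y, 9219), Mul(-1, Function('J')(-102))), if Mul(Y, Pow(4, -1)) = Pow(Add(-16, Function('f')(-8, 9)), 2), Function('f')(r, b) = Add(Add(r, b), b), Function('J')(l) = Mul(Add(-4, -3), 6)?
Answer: 9405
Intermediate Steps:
Function('J')(l) = -42 (Function('J')(l) = Mul(-7, 6) = -42)
Function('f')(r, b) = Add(r, Mul(2, b)) (Function('f')(r, b) = Add(Add(b, r), b) = Add(r, Mul(2, b)))
Y = 144 (Y = Mul(4, Pow(Add(-16, Add(-8, Mul(2, 9))), 2)) = Mul(4, Pow(Add(-16, Add(-8, 18)), 2)) = Mul(4, Pow(Add(-16, 10), 2)) = Mul(4, Pow(-6, 2)) = Mul(4, 36) = 144)
Add(Add(Y, 9219), Mul(-1, Function('J')(-102))) = Add(Add(144, 9219), Mul(-1, -42)) = Add(9363, 42) = 9405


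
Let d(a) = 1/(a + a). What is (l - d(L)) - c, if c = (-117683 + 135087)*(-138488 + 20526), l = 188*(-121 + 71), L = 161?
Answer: 661066401855/322 ≈ 2.0530e+9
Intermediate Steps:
d(a) = 1/(2*a)
l = -9400 (l = 188*(-50) = -9400)
c = -2053010648 (c = 17404*(-117962) = -2053010648)
(l - d(L)) - c = (-9400 - 1/(2*161)) - 1*(-2053010648) = (-9400 - 1/(2*161)) + 2053010648 = (-9400 - 1*1/322) + 2053010648 = (-9400 - 1/322) + 2053010648 = -3026801/322 + 2053010648 = 661066401855/322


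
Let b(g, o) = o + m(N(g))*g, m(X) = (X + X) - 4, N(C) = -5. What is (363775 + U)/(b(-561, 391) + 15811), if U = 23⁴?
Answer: 80452/3007 ≈ 26.755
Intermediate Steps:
m(X) = -4 + 2*X (m(X) = 2*X - 4 = -4 + 2*X)
b(g, o) = o - 14*g (b(g, o) = o + (-4 + 2*(-5))*g = o + (-4 - 10)*g = o - 14*g)
U = 279841
(363775 + U)/(b(-561, 391) + 15811) = (363775 + 279841)/((391 - 14*(-561)) + 15811) = 643616/((391 + 7854) + 15811) = 643616/(8245 + 15811) = 643616/24056 = 643616*(1/24056) = 80452/3007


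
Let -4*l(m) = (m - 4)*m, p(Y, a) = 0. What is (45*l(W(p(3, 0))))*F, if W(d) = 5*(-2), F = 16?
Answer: -25200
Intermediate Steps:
W(d) = -10
l(m) = -m*(-4 + m)/4 (l(m) = -(m - 4)*m/4 = -(-4 + m)*m/4 = -m*(-4 + m)/4)
(45*l(W(p(3, 0))))*F = (45*((1/4)*(-10)*(4 - 1*(-10))))*16 = (45*((1/4)*(-10)*(4 + 10)))*16 = (45*((1/4)*(-10)*14))*16 = (45*(-35))*16 = -1575*16 = -25200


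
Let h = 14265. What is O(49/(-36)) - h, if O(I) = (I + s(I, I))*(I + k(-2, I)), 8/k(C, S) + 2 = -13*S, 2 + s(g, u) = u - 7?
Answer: -5219047913/366120 ≈ -14255.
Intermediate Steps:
s(g, u) = -9 + u (s(g, u) = -2 + (u - 7) = -2 + (-7 + u) = -9 + u)
k(C, S) = 8/(-2 - 13*S)
O(I) = (-9 + 2*I)*(I - 8/(2 + 13*I)) (O(I) = (I + (-9 + I))*(I - 8/(2 + 13*I)) = (-9 + 2*I)*(I - 8/(2 + 13*I)))
O(49/(-36)) - h = (72 - 113*(49/(-36))**2 - 1666/(-36) + 26*(49/(-36))**3)/(2 + 13*(49/(-36))) - 1*14265 = (72 - 113*(49*(-1/36))**2 - 1666*(-1)/36 + 26*(49*(-1/36))**3)/(2 + 13*(49*(-1/36))) - 14265 = (72 - 113*(-49/36)**2 - 34*(-49/36) + 26*(-49/36)**3)/(2 + 13*(-49/36)) - 14265 = (72 - 113*2401/1296 + 833/18 + 26*(-117649/46656))/(2 - 637/36) - 14265 = (72 - 271313/1296 + 833/18 - 1529437/23328)/(-565/36) - 14265 = -36/565*(-3653887/23328) - 14265 = 3653887/366120 - 14265 = -5219047913/366120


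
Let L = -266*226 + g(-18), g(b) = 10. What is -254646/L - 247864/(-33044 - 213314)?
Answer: 19408048213/3701898487 ≈ 5.2427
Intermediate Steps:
L = -60106 (L = -266*226 + 10 = -60116 + 10 = -60106)
-254646/L - 247864/(-33044 - 213314) = -254646/(-60106) - 247864/(-33044 - 213314) = -254646*(-1/60106) - 247864/(-246358) = 127323/30053 - 247864*(-1/246358) = 127323/30053 + 123932/123179 = 19408048213/3701898487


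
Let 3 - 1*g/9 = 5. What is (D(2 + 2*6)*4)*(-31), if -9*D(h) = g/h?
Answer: -124/7 ≈ -17.714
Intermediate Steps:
g = -18 (g = 27 - 9*5 = 27 - 45 = -18)
D(h) = 2/h (D(h) = -(-2)/h = 2/h)
(D(2 + 2*6)*4)*(-31) = ((2/(2 + 2*6))*4)*(-31) = ((2/(2 + 12))*4)*(-31) = ((2/14)*4)*(-31) = ((2*(1/14))*4)*(-31) = ((⅐)*4)*(-31) = (4/7)*(-31) = -124/7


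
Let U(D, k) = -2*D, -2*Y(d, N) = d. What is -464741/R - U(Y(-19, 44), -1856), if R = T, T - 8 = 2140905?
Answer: 40212606/2140913 ≈ 18.783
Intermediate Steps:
T = 2140913 (T = 8 + 2140905 = 2140913)
R = 2140913
Y(d, N) = -d/2
-464741/R - U(Y(-19, 44), -1856) = -464741/2140913 - (-2)*(-½*(-19)) = -464741*1/2140913 - (-2)*19/2 = -464741/2140913 - 1*(-19) = -464741/2140913 + 19 = 40212606/2140913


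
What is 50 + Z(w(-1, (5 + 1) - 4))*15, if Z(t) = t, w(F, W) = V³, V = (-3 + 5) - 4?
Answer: -70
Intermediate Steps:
V = -2 (V = 2 - 4 = -2)
w(F, W) = -8 (w(F, W) = (-2)³ = -8)
50 + Z(w(-1, (5 + 1) - 4))*15 = 50 - 8*15 = 50 - 120 = -70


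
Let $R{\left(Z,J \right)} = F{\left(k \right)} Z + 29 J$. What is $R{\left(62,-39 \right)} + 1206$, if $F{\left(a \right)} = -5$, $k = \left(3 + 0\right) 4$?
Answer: $-235$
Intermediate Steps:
$k = 12$ ($k = 3 \cdot 4 = 12$)
$R{\left(Z,J \right)} = - 5 Z + 29 J$
$R{\left(62,-39 \right)} + 1206 = \left(\left(-5\right) 62 + 29 \left(-39\right)\right) + 1206 = \left(-310 - 1131\right) + 1206 = -1441 + 1206 = -235$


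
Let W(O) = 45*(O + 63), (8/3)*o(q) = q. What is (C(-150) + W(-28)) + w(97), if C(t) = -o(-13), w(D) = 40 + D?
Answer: 13735/8 ≈ 1716.9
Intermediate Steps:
o(q) = 3*q/8
W(O) = 2835 + 45*O (W(O) = 45*(63 + O) = 2835 + 45*O)
C(t) = 39/8 (C(t) = -3*(-13)/8 = -1*(-39/8) = 39/8)
(C(-150) + W(-28)) + w(97) = (39/8 + (2835 + 45*(-28))) + (40 + 97) = (39/8 + (2835 - 1260)) + 137 = (39/8 + 1575) + 137 = 12639/8 + 137 = 13735/8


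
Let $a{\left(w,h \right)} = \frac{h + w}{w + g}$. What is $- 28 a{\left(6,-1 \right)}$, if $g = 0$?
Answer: $- \frac{70}{3} \approx -23.333$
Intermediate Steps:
$a{\left(w,h \right)} = \frac{h + w}{w}$ ($a{\left(w,h \right)} = \frac{h + w}{w + 0} = \frac{h + w}{w}$)
$- 28 a{\left(6,-1 \right)} = - 28 \frac{-1 + 6}{6} = - 28 \cdot \frac{1}{6} \cdot 5 = \left(-28\right) \frac{5}{6} = - \frac{70}{3}$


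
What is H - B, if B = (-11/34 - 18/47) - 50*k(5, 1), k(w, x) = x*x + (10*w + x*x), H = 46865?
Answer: 79046199/1598 ≈ 49466.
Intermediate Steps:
k(w, x) = 2*x² + 10*w (k(w, x) = x² + (10*w + x²) = x² + (x² + 10*w) = 2*x² + 10*w)
B = -4155929/1598 (B = (-11/34 - 18/47) - 50*(2*1² + 10*5) = (-11*1/34 - 18*1/47) - 50*(2*1 + 50) = (-11/34 - 18/47) - 50*(2 + 50) = -1129/1598 - 50*52 = -1129/1598 - 2600 = -4155929/1598 ≈ -2600.7)
H - B = 46865 - 1*(-4155929/1598) = 46865 + 4155929/1598 = 79046199/1598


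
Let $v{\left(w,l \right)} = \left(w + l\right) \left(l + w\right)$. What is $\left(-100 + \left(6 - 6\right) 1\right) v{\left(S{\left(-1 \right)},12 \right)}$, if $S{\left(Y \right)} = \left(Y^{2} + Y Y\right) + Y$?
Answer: $-16900$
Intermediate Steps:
$S{\left(Y \right)} = Y + 2 Y^{2}$ ($S{\left(Y \right)} = \left(Y^{2} + Y^{2}\right) + Y = 2 Y^{2} + Y = Y + 2 Y^{2}$)
$v{\left(w,l \right)} = \left(l + w\right)^{2}$ ($v{\left(w,l \right)} = \left(l + w\right) \left(l + w\right) = \left(l + w\right)^{2}$)
$\left(-100 + \left(6 - 6\right) 1\right) v{\left(S{\left(-1 \right)},12 \right)} = \left(-100 + \left(6 - 6\right) 1\right) \left(12 - \left(1 + 2 \left(-1\right)\right)\right)^{2} = \left(-100 + 0 \cdot 1\right) \left(12 - \left(1 - 2\right)\right)^{2} = \left(-100 + 0\right) \left(12 - -1\right)^{2} = - 100 \left(12 + 1\right)^{2} = - 100 \cdot 13^{2} = \left(-100\right) 169 = -16900$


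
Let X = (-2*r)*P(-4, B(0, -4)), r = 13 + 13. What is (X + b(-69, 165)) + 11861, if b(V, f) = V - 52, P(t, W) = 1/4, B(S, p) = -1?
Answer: 11727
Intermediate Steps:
P(t, W) = ¼
r = 26
b(V, f) = -52 + V
X = -13 (X = -2*26*(¼) = -52*¼ = -13)
(X + b(-69, 165)) + 11861 = (-13 + (-52 - 69)) + 11861 = (-13 - 121) + 11861 = -134 + 11861 = 11727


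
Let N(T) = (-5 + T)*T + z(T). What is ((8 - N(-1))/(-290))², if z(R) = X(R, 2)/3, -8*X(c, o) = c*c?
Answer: 2401/48441600 ≈ 4.9565e-5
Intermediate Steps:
X(c, o) = -c²/8 (X(c, o) = -c*c/8 = -c²/8)
z(R) = -R²/24 (z(R) = -R²/8/3 = -R²/8*(⅓) = -R²/24)
N(T) = -T²/24 + T*(-5 + T) (N(T) = (-5 + T)*T - T²/24 = T*(-5 + T) - T²/24 = -T²/24 + T*(-5 + T))
((8 - N(-1))/(-290))² = ((8 - (-1)*(-120 + 23*(-1))/24)/(-290))² = ((8 - (-1)*(-120 - 23)/24)*(-1/290))² = ((8 - (-1)*(-143)/24)*(-1/290))² = ((8 - 1*143/24)*(-1/290))² = ((8 - 143/24)*(-1/290))² = ((49/24)*(-1/290))² = (-49/6960)² = 2401/48441600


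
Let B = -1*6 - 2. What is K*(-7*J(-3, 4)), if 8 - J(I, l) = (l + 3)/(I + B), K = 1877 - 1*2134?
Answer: 170905/11 ≈ 15537.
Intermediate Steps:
K = -257 (K = 1877 - 2134 = -257)
B = -8 (B = -6 - 2 = -8)
J(I, l) = 8 - (3 + l)/(-8 + I) (J(I, l) = 8 - (l + 3)/(I - 8) = 8 - (3 + l)/(-8 + I))
K*(-7*J(-3, 4)) = -(-1799)*(-67 - 1*4 + 8*(-3))/(-8 - 3) = -(-1799)*(-67 - 4 - 24)/(-11) = -(-1799)*(-1/11*(-95)) = -(-1799)*95/11 = -257*(-665/11) = 170905/11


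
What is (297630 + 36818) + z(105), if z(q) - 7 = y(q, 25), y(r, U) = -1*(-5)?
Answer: 334460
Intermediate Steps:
y(r, U) = 5
z(q) = 12 (z(q) = 7 + 5 = 12)
(297630 + 36818) + z(105) = (297630 + 36818) + 12 = 334448 + 12 = 334460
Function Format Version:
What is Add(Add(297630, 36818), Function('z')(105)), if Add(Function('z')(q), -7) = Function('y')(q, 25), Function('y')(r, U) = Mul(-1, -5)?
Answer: 334460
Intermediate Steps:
Function('y')(r, U) = 5
Function('z')(q) = 12 (Function('z')(q) = Add(7, 5) = 12)
Add(Add(297630, 36818), Function('z')(105)) = Add(Add(297630, 36818), 12) = Add(334448, 12) = 334460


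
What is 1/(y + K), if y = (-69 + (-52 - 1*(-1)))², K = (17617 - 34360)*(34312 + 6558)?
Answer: -1/684272010 ≈ -1.4614e-9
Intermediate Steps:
K = -684286410 (K = -16743*40870 = -684286410)
y = 14400 (y = (-69 + (-52 + 1))² = (-69 - 51)² = (-120)² = 14400)
1/(y + K) = 1/(14400 - 684286410) = 1/(-684272010) = -1/684272010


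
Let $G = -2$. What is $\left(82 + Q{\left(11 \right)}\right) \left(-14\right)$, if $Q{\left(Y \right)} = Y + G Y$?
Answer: $-994$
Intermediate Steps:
$Q{\left(Y \right)} = - Y$ ($Q{\left(Y \right)} = Y - 2 Y = - Y$)
$\left(82 + Q{\left(11 \right)}\right) \left(-14\right) = \left(82 - 11\right) \left(-14\right) = 71 \left(-14\right) = -994$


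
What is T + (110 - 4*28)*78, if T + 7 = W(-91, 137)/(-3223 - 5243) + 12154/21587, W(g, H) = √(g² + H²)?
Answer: -3506527/21587 - 5*√1082/8466 ≈ -162.46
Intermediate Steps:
W(g, H) = √(H² + g²)
T = -138955/21587 - 5*√1082/8466 (T = -7 + (√(137² + (-91)²)/(-3223 - 5243) + 12154/21587) = -7 + (√(18769 + 8281)/(-8466) + 12154*(1/21587)) = -7 + (√27050*(-1/8466) + 12154/21587) = -7 + ((5*√1082)*(-1/8466) + 12154/21587) = -7 + (-5*√1082/8466 + 12154/21587) = -7 + (12154/21587 - 5*√1082/8466) = -138955/21587 - 5*√1082/8466 ≈ -6.4564)
T + (110 - 4*28)*78 = (-138955/21587 - 5*√1082/8466) + (110 - 4*28)*78 = (-138955/21587 - 5*√1082/8466) + (110 - 112)*78 = (-138955/21587 - 5*√1082/8466) - 2*78 = (-138955/21587 - 5*√1082/8466) - 156 = -3506527/21587 - 5*√1082/8466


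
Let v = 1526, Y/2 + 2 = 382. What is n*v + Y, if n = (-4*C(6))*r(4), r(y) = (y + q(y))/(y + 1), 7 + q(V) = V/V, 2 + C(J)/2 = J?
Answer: 101464/5 ≈ 20293.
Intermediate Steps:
C(J) = -4 + 2*J
q(V) = -6 (q(V) = -7 + V/V = -7 + 1 = -6)
Y = 760 (Y = -4 + 2*382 = -4 + 764 = 760)
r(y) = (-6 + y)/(1 + y) (r(y) = (y - 6)/(y + 1) = (-6 + y)/(1 + y))
n = 64/5 (n = (-4*(-4 + 2*6))*((-6 + 4)/(1 + 4)) = (-4*(-4 + 12))*(-2/5) = (-4*8)*((⅕)*(-2)) = -32*(-⅖) = 64/5 ≈ 12.800)
n*v + Y = (64/5)*1526 + 760 = 97664/5 + 760 = 101464/5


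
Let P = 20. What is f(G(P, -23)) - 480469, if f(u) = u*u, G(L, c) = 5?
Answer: -480444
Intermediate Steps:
f(u) = u**2
f(G(P, -23)) - 480469 = 5**2 - 480469 = 25 - 480469 = -480444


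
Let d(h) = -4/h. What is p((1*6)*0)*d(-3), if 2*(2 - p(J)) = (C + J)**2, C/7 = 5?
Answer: -814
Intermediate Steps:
C = 35 (C = 7*5 = 35)
p(J) = 2 - (35 + J)**2/2
p((1*6)*0)*d(-3) = (2 - (35 + (1*6)*0)**2/2)*(-4/(-3)) = (2 - (35 + 6*0)**2/2)*(-4*(-1/3)) = (2 - (35 + 0)**2/2)*(4/3) = (2 - 1/2*35**2)*(4/3) = (2 - 1/2*1225)*(4/3) = (2 - 1225/2)*(4/3) = -1221/2*4/3 = -814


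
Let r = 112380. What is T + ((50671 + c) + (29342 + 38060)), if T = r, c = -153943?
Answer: 76510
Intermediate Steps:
T = 112380
T + ((50671 + c) + (29342 + 38060)) = 112380 + ((50671 - 153943) + (29342 + 38060)) = 112380 + (-103272 + 67402) = 112380 - 35870 = 76510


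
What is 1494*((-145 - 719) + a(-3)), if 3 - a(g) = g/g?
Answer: -1287828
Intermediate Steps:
a(g) = 2 (a(g) = 3 - g/g = 3 - 1*1 = 3 - 1 = 2)
1494*((-145 - 719) + a(-3)) = 1494*((-145 - 719) + 2) = 1494*(-864 + 2) = 1494*(-862) = -1287828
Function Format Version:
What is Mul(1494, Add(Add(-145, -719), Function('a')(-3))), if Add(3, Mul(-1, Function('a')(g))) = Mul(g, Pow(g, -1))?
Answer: -1287828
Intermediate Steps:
Function('a')(g) = 2 (Function('a')(g) = Add(3, Mul(-1, Mul(g, Pow(g, -1)))) = Add(3, Mul(-1, 1)) = Add(3, -1) = 2)
Mul(1494, Add(Add(-145, -719), Function('a')(-3))) = Mul(1494, Add(Add(-145, -719), 2)) = Mul(1494, Add(-864, 2)) = Mul(1494, -862) = -1287828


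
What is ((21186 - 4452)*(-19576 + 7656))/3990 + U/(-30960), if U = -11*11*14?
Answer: -102926035829/2058840 ≈ -49992.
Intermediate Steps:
U = -1694 (U = -121*14 = -1694)
((21186 - 4452)*(-19576 + 7656))/3990 + U/(-30960) = ((21186 - 4452)*(-19576 + 7656))/3990 - 1694/(-30960) = (16734*(-11920))*(1/3990) - 1694*(-1/30960) = -199469280*1/3990 + 847/15480 = -6648976/133 + 847/15480 = -102926035829/2058840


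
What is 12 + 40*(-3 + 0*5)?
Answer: -108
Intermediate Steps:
12 + 40*(-3 + 0*5) = 12 + 40*(-3 + 0) = 12 + 40*(-3) = 12 - 120 = -108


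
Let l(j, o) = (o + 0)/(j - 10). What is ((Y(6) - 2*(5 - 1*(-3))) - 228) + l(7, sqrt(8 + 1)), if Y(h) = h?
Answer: -239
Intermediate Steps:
l(j, o) = o/(-10 + j)
((Y(6) - 2*(5 - 1*(-3))) - 228) + l(7, sqrt(8 + 1)) = ((6 - 2*(5 - 1*(-3))) - 228) + sqrt(8 + 1)/(-10 + 7) = ((6 - 2*(5 + 3)) - 228) + sqrt(9)/(-3) = ((6 - 2*8) - 228) + 3*(-1/3) = ((6 - 16) - 228) - 1 = (-10 - 228) - 1 = -238 - 1 = -239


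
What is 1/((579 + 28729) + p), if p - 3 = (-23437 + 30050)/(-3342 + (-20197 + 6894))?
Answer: 16645/487874982 ≈ 3.4117e-5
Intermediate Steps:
p = 43322/16645 (p = 3 + (-23437 + 30050)/(-3342 + (-20197 + 6894)) = 3 + 6613/(-3342 - 13303) = 3 + 6613/(-16645) = 3 + 6613*(-1/16645) = 3 - 6613/16645 = 43322/16645 ≈ 2.6027)
1/((579 + 28729) + p) = 1/((579 + 28729) + 43322/16645) = 1/(29308 + 43322/16645) = 1/(487874982/16645) = 16645/487874982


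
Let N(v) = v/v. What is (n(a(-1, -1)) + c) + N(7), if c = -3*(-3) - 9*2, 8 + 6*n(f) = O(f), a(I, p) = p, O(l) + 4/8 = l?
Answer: -115/12 ≈ -9.5833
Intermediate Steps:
O(l) = -½ + l
n(f) = -17/12 + f/6 (n(f) = -4/3 + (-½ + f)/6 = -4/3 + (-1/12 + f/6) = -17/12 + f/6)
c = -9 (c = 9 - 18 = -9)
N(v) = 1
(n(a(-1, -1)) + c) + N(7) = ((-17/12 + (⅙)*(-1)) - 9) + 1 = ((-17/12 - ⅙) - 9) + 1 = (-19/12 - 9) + 1 = -127/12 + 1 = -115/12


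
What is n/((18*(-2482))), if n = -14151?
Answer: 4717/14892 ≈ 0.31675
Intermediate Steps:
n/((18*(-2482))) = -14151/(18*(-2482)) = -14151/(-44676) = -14151*(-1/44676) = 4717/14892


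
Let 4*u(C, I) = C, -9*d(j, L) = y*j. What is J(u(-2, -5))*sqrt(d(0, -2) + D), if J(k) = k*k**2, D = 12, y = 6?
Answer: -sqrt(3)/4 ≈ -0.43301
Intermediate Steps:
d(j, L) = -2*j/3
u(C, I) = C/4
J(k) = k**3
J(u(-2, -5))*sqrt(d(0, -2) + D) = ((1/4)*(-2))**3*sqrt(-2/3*0 + 12) = (-1/2)**3*sqrt(0 + 12) = -sqrt(3)/4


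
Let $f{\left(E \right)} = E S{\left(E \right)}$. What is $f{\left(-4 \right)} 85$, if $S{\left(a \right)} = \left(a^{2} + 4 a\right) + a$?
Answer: $1360$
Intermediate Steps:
$S{\left(a \right)} = a^{2} + 5 a$
$f{\left(E \right)} = E^{2} \left(5 + E\right)$ ($f{\left(E \right)} = E E \left(5 + E\right) = E^{2} \left(5 + E\right)$)
$f{\left(-4 \right)} 85 = \left(-4\right)^{2} \left(5 - 4\right) 85 = 16 \cdot 1 \cdot 85 = 16 \cdot 85 = 1360$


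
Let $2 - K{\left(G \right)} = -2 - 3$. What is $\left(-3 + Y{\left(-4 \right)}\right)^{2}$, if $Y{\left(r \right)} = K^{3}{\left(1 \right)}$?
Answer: $115600$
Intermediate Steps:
$K{\left(G \right)} = 7$ ($K{\left(G \right)} = 2 - \left(-2 - 3\right) = 2 - -5 = 2 + 5 = 7$)
$Y{\left(r \right)} = 343$ ($Y{\left(r \right)} = 7^{3} = 343$)
$\left(-3 + Y{\left(-4 \right)}\right)^{2} = \left(-3 + 343\right)^{2} = 340^{2} = 115600$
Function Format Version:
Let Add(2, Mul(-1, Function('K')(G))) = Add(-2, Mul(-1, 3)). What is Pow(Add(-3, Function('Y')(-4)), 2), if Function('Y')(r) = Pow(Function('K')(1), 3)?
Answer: 115600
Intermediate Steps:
Function('K')(G) = 7 (Function('K')(G) = Add(2, Mul(-1, Add(-2, Mul(-1, 3)))) = Add(2, Mul(-1, Add(-2, -3))) = Add(2, Mul(-1, -5)) = Add(2, 5) = 7)
Function('Y')(r) = 343 (Function('Y')(r) = Pow(7, 3) = 343)
Pow(Add(-3, Function('Y')(-4)), 2) = Pow(Add(-3, 343), 2) = Pow(340, 2) = 115600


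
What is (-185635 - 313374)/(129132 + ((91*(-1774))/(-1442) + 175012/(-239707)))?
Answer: -1760063269627/455856000079 ≈ -3.8610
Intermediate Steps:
(-185635 - 313374)/(129132 + ((91*(-1774))/(-1442) + 175012/(-239707))) = -499009/(129132 + (-161434*(-1/1442) + 175012*(-1/239707))) = -499009/(129132 + (11531/103 - 175012/239707)) = -499009/(129132 + 2746035181/24689821) = -499009/3190992000553/24689821 = -499009*24689821/3190992000553 = -1760063269627/455856000079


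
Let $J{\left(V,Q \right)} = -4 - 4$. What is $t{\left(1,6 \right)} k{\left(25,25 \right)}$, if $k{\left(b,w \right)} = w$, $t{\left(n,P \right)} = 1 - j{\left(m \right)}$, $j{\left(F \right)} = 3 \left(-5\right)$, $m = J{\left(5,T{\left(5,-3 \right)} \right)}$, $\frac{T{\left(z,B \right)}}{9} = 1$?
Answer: $400$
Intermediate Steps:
$T{\left(z,B \right)} = 9$ ($T{\left(z,B \right)} = 9 \cdot 1 = 9$)
$J{\left(V,Q \right)} = -8$ ($J{\left(V,Q \right)} = -4 - 4 = -8$)
$m = -8$
$j{\left(F \right)} = -15$
$t{\left(n,P \right)} = 16$ ($t{\left(n,P \right)} = 1 - -15 = 1 + 15 = 16$)
$t{\left(1,6 \right)} k{\left(25,25 \right)} = 16 \cdot 25 = 400$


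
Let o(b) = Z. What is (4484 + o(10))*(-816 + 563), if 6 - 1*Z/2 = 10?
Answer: -1132428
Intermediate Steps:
Z = -8 (Z = 12 - 2*10 = 12 - 20 = -8)
o(b) = -8
(4484 + o(10))*(-816 + 563) = (4484 - 8)*(-816 + 563) = 4476*(-253) = -1132428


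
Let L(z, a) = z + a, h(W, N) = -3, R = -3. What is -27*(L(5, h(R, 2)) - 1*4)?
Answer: 54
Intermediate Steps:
L(z, a) = a + z
-27*(L(5, h(R, 2)) - 1*4) = -27*((-3 + 5) - 1*4) = -27*(2 - 4) = -27*(-2) = 54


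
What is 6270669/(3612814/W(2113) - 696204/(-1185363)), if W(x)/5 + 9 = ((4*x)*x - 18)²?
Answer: 146341440227970273558169425/13706879560086317822 ≈ 1.0676e+7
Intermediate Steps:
W(x) = -45 + 5*(-18 + 4*x²)² (W(x) = -45 + 5*((4*x)*x - 18)² = -45 + 5*(4*x² - 18)² = -45 + 5*(-18 + 4*x²)²)
6270669/(3612814/W(2113) - 696204/(-1185363)) = 6270669/(3612814/(1575 - 720*2113² + 80*2113⁴) - 696204/(-1185363)) = 6270669/(3612814/(1575 - 720*4464769 + 80*19934162223361) - 696204*(-1/1185363)) = 6270669/(3612814/(1575 - 3214633680 + 1594732977868880) + 77356/131707) = 6270669/(3612814/1594729763236775 + 77356/131707) = 6270669/(123361916040776860398/210037072926625924925) = 6270669*(210037072926625924925/123361916040776860398) = 146341440227970273558169425/13706879560086317822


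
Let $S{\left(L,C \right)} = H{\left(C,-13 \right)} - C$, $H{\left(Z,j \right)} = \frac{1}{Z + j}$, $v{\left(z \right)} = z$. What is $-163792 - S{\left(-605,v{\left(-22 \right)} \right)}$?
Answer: $- \frac{5733489}{35} \approx -1.6381 \cdot 10^{5}$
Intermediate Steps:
$S{\left(L,C \right)} = \frac{1}{-13 + C} - C$ ($S{\left(L,C \right)} = \frac{1}{C - 13} - C = \frac{1}{-13 + C} - C$)
$-163792 - S{\left(-605,v{\left(-22 \right)} \right)} = -163792 - \frac{1 - - 22 \left(-13 - 22\right)}{-13 - 22} = -163792 - \frac{1 - \left(-22\right) \left(-35\right)}{-35} = -163792 - - \frac{1 - 770}{35} = -163792 - \left(- \frac{1}{35}\right) \left(-769\right) = -163792 - \frac{769}{35} = - \frac{5733489}{35}$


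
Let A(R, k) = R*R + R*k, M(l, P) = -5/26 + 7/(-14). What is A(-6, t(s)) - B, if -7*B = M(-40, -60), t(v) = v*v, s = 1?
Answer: 2721/91 ≈ 29.901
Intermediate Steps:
t(v) = v²
M(l, P) = -9/13 (M(l, P) = -5*1/26 + 7*(-1/14) = -5/26 - ½ = -9/13)
A(R, k) = R² + R*k
B = 9/91 (B = -⅐*(-9/13) = 9/91 ≈ 0.098901)
A(-6, t(s)) - B = -6*(-6 + 1²) - 1*9/91 = -6*(-6 + 1) - 9/91 = -6*(-5) - 9/91 = 30 - 9/91 = 2721/91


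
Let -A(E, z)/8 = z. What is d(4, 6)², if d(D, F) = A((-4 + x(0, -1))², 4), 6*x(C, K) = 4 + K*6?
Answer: 1024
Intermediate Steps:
x(C, K) = ⅔ + K (x(C, K) = (4 + K*6)/6 = (4 + 6*K)/6 = ⅔ + K)
A(E, z) = -8*z
d(D, F) = -32 (d(D, F) = -8*4 = -32)
d(4, 6)² = (-32)² = 1024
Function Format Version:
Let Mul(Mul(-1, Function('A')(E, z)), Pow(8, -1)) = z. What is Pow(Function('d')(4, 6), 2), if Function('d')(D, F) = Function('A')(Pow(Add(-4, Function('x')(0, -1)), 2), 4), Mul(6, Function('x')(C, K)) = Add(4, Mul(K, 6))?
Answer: 1024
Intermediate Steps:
Function('x')(C, K) = Add(Rational(2, 3), K) (Function('x')(C, K) = Mul(Rational(1, 6), Add(4, Mul(K, 6))) = Mul(Rational(1, 6), Add(4, Mul(6, K))) = Add(Rational(2, 3), K))
Function('A')(E, z) = Mul(-8, z)
Function('d')(D, F) = -32 (Function('d')(D, F) = Mul(-8, 4) = -32)
Pow(Function('d')(4, 6), 2) = Pow(-32, 2) = 1024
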